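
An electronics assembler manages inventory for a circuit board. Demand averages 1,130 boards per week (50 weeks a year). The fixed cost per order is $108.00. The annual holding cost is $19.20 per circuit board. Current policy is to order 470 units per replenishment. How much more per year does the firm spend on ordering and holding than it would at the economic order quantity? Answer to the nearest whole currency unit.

Extra cost ≈ $2,188 per year

Annual demand D = 1,130 × 50 = 56,500.
EOQ = √(2DS/H) = √(2 × 56,500 × 108 / 19.2) ≈ 797.26.
Cost at Q* = (D/Q*)S + (Q*/2)H = √(2DSH) ≈ $15,307.41.
Cost at Q = 470: (56,500/470)×108 + (470/2)×19.2 = $12,982.98 + $4,512.00 = $17,494.98.
Excess = $17,494.98 − $15,307.41 = $2,187.57.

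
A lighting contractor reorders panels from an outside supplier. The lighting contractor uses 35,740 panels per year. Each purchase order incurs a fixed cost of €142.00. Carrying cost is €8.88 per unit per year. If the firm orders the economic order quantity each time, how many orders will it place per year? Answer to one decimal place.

The optimal lot size = √(2DS/H) = √(2 × 35,740 × 142 / 8.88) ≈ 1069.13.
Orders per year = D / Q* = 35,740 / 1069.13 ≈ 33.429.

N ≈ 33.4 orders per year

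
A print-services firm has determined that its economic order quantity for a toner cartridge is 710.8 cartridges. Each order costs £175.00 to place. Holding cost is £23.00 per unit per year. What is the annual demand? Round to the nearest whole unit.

D ≈ 33,201 cartridges per year

Invert the EOQ relation Q*² = 2DS/H.
From Q* = √(2DS/H): D = Q*²H / (2S) = 710.8² × 23 / (2 × 175) = 33201.265.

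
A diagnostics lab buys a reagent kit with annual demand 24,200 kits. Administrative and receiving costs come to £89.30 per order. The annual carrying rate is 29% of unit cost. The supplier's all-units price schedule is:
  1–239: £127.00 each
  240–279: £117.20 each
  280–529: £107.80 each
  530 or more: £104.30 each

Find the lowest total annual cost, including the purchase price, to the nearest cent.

TC* ≈ £2,536,152.93

Holding cost per unit per year at price C is H = 0.29·C.
Candidates are each tier's EOQ (if it falls in that tier) and each price-break quantity.
Tier 1 (£127.00): EOQ = 342.6 exceeds tier's upper bound 239, so this tier is dominated.
Tier 2 (£117.20): EOQ = 356.6 exceeds tier's upper bound 279, so this tier is dominated.
EOQ at £107.80 = 371.8 (feasible in tier 3): TC = 24,200×£107.80 + (24,200/371.8)×89.3 + (371.8/2)×0.29×£107.80 = £2,620,384.03.
EOQ at £104.30 = 378.0 < 530, so use break Q=530: TC = 24,200×£104.30 + (24,200/530.0)×89.3 + (530.0/2)×0.29×£104.30 = £2,536,152.93.
Lowest total cost among the candidates is at Q = 530.0.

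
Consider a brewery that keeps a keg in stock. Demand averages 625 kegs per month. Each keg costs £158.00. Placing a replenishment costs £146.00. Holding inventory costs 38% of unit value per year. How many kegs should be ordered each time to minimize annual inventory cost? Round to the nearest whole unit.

Annual demand D = 625 × 12 = 7,500.
Holding cost H = 0.38 × £158.00 = £60.0400 per unit per year.
EOQ = √(2DS / H) = √(2 × 7,500 × 146 / 60.04).
= √(2,190,000 / 60.04) = √36,475.6829 ≈ 190.986.

Q* ≈ 191 kegs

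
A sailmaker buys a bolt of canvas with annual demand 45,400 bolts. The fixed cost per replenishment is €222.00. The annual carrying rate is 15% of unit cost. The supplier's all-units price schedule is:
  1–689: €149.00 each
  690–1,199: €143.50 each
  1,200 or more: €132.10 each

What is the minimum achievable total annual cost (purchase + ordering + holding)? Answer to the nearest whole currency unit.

Holding cost per unit per year at price C is H = 0.15·C.
Candidates are each tier's EOQ (if it falls in that tier) and each price-break quantity.
Tier 1 (€149.00): EOQ = 949.7 exceeds tier's upper bound 689, so this tier is dominated.
EOQ at €143.50 = 967.7 (feasible in tier 2): TC = 45,400×€143.50 + (45,400/967.7)×222 + (967.7/2)×0.15×€143.50 = €6,535,730.08.
EOQ at €132.10 = 1008.6 < 1200, so use break Q=1200: TC = 45,400×€132.10 + (45,400/1200.0)×222 + (1200.0/2)×0.15×€132.10 = €6,017,628.00.
Lowest total cost among the candidates is at Q = 1200.0.

TC* ≈ €6,017,628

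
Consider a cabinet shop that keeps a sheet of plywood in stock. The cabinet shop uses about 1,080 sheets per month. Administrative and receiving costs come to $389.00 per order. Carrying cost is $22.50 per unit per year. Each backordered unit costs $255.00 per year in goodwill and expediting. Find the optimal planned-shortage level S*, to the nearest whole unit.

Annual demand D = 1,080 × 12 = 12,960.
With planned backorders, Q* = √(2DS/H) · √((H+B)/B).
√(2DS/H) = √(2 × 12,960 × 389 / 22.5) = 669.424.
√((H+B)/B) = √((22.5+255)/255) = 1.0432.
Q* ≈ 698.333.
S* = Q* · H/(H+B) = 698.333 × 22.5/277.5 ≈ 56.622.

S* ≈ 57 sheets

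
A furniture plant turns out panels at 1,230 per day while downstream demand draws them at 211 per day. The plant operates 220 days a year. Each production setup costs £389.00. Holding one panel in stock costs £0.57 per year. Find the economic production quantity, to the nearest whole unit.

Q* ≈ 8,745 panels

Annual demand D = 211 × 220 = 46,420.
Production build-up factor (1 − d/p) = 1 − 211/1,230 = 0.8285.
Q* = √(2DS / (H(1 − d/p))) = √(2 × 46,420 × 389 / (0.57 × 0.8285)).
= √(36,114,760 / 0.4722) ≈ 8745.213.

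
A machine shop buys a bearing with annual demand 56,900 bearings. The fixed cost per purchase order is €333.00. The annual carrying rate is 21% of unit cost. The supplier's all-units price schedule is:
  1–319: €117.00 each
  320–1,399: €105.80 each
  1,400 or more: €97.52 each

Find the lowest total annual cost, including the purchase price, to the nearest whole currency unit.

TC* ≈ €5,576,758

Holding cost per unit per year at price C is H = 0.21·C.
Evaluate total cost at each tier's feasible EOQ or, if the EOQ is below the tier, at the tier's minimum quantity.
Tier 1 (€117.00): EOQ = 1241.9 exceeds tier's upper bound 319, so this tier is dominated.
EOQ at €105.80 = 1306.0 (feasible in tier 2): TC = 56,900×€105.80 + (56,900/1306.0)×333 + (1306.0/2)×0.21×€105.80 = €6,049,036.55.
EOQ at €97.52 = 1360.3 < 1400, so use break Q=1400: TC = 56,900×€97.52 + (56,900/1400.0)×333 + (1400.0/2)×0.21×€97.52 = €5,576,757.51.
Lowest total cost among the candidates is at Q = 1400.0.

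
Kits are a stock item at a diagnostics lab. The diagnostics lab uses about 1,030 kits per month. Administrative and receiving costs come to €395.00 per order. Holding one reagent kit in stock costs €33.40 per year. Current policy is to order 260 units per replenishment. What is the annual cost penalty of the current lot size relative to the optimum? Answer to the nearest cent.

Extra cost ≈ €5,060.60 per year

Annual demand D = 1,030 × 12 = 12,360.
EOQ = √(2DS/H) = √(2 × 12,360 × 395 / 33.4) ≈ 540.69.
Cost at Q* = (D/Q*)S + (Q*/2)H = √(2DSH) ≈ €18,059.10.
Cost at Q = 260: (12,360/260)×395 + (260/2)×33.4 = €18,777.69 + €4,342.00 = €23,119.69.
Excess = €23,119.69 − €18,059.10 = €5,060.60.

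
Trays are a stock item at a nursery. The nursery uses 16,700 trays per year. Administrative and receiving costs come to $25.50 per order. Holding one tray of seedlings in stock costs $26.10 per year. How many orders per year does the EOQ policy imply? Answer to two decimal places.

N ≈ 92.45 orders per year

The optimal lot size = √(2DS/H) = √(2 × 16,700 × 25.5 / 26.1) ≈ 180.64.
Orders per year = D / Q* = 16,700 / 180.64 ≈ 92.447.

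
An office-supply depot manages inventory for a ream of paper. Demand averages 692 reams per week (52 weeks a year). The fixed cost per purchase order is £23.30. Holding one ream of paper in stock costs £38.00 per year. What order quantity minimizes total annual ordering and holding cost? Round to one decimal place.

Annual demand D = 692 × 52 = 35,984.
EOQ = √(2DS / H) = √(2 × 35,984 × 23.3 / 38).
= √(1,676,854.4 / 38) = √44,127.7474 ≈ 210.066.

Q* ≈ 210.1 reams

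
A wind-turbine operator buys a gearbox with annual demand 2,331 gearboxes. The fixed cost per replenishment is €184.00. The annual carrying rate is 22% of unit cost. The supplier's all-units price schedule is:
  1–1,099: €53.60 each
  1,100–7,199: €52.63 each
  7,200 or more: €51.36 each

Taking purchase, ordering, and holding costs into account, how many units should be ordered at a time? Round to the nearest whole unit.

Holding cost per unit per year at price C is H = 0.22·C.
For each price level, check whether its EOQ is feasible; otherwise the best quantity at that price is the breakpoint.
EOQ at €53.60 = 269.7 (feasible in tier 1): TC = 2,331×€53.60 + (2,331/269.7)×184 + (269.7/2)×0.22×€53.60 = €128,122.05.
EOQ at €52.63 = 272.2 < 1100, so use break Q=1100: TC = 2,331×€52.63 + (2,331/1100.0)×184 + (1100.0/2)×0.22×€52.63 = €129,438.67.
EOQ at €51.36 = 275.5 < 7200, so use break Q=7200: TC = 2,331×€51.36 + (2,331/7200.0)×184 + (7200.0/2)×0.22×€51.36 = €160,456.85.
Lowest total cost is €128,122.05 at Q = 269.7.

Q* ≈ 270 gearboxes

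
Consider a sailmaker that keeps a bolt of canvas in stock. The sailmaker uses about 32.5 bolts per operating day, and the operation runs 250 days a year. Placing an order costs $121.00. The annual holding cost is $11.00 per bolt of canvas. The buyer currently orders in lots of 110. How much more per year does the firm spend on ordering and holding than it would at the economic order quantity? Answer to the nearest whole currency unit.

Annual demand D = 32.5 × 250 = 8,125.
EOQ = √(2DS/H) = √(2 × 8,125 × 121 / 11) ≈ 422.79.
Cost at Q* = (D/Q*)S + (Q*/2)H = √(2DSH) ≈ $4,650.67.
Cost at Q = 110: (8,125/110)×121 + (110/2)×11 = $8,937.50 + $605.00 = $9,542.50.
Excess = $9,542.50 − $4,650.67 = $4,891.83.

Extra cost ≈ $4,892 per year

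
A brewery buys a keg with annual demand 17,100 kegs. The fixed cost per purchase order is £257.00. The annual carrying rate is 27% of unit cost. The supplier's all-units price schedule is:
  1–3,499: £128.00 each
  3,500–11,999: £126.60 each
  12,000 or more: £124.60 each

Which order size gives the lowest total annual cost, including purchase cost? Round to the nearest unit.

Holding cost per unit per year at price C is H = 0.27·C.
For each price level, check whether its EOQ is feasible; otherwise the best quantity at that price is the breakpoint.
EOQ at £128.00 = 504.3 (feasible in tier 1): TC = 17,100×£128.00 + (17,100/504.3)×257 + (504.3/2)×0.27×£128.00 = £2,206,228.76.
EOQ at £126.60 = 507.1 < 3500, so use break Q=3500: TC = 17,100×£126.60 + (17,100/3500.0)×257 + (3500.0/2)×0.27×£126.60 = £2,225,934.13.
EOQ at £124.60 = 511.1 < 12000, so use break Q=12000: TC = 17,100×£124.60 + (17,100/12000.0)×257 + (12000.0/2)×0.27×£124.60 = £2,332,878.23.
Lowest total cost is £2,206,228.76 at Q = 504.3.

Q* ≈ 504 kegs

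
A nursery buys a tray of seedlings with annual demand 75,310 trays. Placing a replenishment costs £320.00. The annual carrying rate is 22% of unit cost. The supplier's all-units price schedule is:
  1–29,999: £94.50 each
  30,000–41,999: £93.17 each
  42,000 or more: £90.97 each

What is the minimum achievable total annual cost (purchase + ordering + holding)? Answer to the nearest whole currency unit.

TC* ≈ £7,148,450

Holding cost per unit per year at price C is H = 0.22·C.
Evaluate total cost at each tier's feasible EOQ or, if the EOQ is below the tier, at the tier's minimum quantity.
EOQ at £94.50 = 1522.6 (feasible in tier 1): TC = 75,310×£94.50 + (75,310/1522.6)×320 + (1522.6/2)×0.22×£94.50 = £7,148,450.09.
EOQ at £93.17 = 1533.4 < 30000, so use break Q=30000: TC = 75,310×£93.17 + (75,310/30000.0)×320 + (30000.0/2)×0.22×£93.17 = £7,324,897.01.
EOQ at £90.97 = 1551.9 < 42000, so use break Q=42000: TC = 75,310×£90.97 + (75,310/42000.0)×320 + (42000.0/2)×0.22×£90.97 = £7,271,805.89.
Lowest total cost among the candidates is at Q = 1522.6.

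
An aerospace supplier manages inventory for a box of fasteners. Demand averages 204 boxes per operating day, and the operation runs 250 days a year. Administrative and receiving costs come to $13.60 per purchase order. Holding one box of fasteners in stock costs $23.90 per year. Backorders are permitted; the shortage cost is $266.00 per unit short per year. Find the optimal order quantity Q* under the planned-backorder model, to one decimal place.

Annual demand D = 204 × 250 = 51,000.
With planned backorders, Q* = √(2DS/H) · √((H+B)/B).
√(2DS/H) = √(2 × 51,000 × 13.6 / 23.9) = 240.919.
√((H+B)/B) = √((23.9+266)/266) = 1.0440.
Q* ≈ 251.509.

Q* ≈ 251.5 boxes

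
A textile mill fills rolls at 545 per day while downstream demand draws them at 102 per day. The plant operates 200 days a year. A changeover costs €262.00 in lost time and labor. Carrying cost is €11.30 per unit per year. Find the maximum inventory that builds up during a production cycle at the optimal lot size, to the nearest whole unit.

I_max ≈ 877 rolls

Annual demand D = 102 × 200 = 20,400.
Production build-up factor (1 − d/p) = 1 − 102/545 = 0.8128.
Q* = √(2DS / (H(1 − d/p))) = √(2 × 20,400 × 262 / (11.3 × 0.8128)).
= √(10,689,600 / 9.1851) ≈ 1078.792.
Maximum inventory = Q*(1 − d/p) = 1078.792 × 0.8128 ≈ 876.890.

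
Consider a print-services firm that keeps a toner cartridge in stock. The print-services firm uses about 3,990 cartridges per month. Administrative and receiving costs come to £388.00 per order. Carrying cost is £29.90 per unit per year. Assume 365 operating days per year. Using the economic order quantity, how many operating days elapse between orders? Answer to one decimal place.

Annual demand D = 3,990 × 12 = 47,880.
EOQ = √(2DS/H) = √(2 × 47,880 × 388 / 29.9) ≈ 1114.74.
Cycle time = Q*/D × 365 = 1114.74 / 47,880 × 365 ≈ 8.498 days.

T ≈ 8.5 days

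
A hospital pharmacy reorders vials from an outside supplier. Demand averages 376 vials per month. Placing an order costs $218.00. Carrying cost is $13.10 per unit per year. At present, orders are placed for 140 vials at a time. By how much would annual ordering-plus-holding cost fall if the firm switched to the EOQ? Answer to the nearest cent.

Annual demand D = 376 × 12 = 4,512.
EOQ = √(2DS/H) = √(2 × 4,512 × 218 / 13.1) ≈ 387.52.
Cost at Q* = (D/Q*)S + (Q*/2)H = √(2DSH) ≈ $5,076.49.
Cost at Q = 140: (4,512/140)×218 + (140/2)×13.1 = $7,025.83 + $917.00 = $7,942.83.
Excess = $7,942.83 − $5,076.49 = $2,866.34.

Extra cost ≈ $2,866.34 per year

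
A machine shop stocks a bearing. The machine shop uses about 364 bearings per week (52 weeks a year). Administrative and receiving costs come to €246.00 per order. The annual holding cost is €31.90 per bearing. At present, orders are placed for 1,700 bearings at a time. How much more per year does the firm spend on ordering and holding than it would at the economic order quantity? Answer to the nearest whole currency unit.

Extra cost ≈ €12,618 per year

Annual demand D = 364 × 52 = 18,928.
EOQ = √(2DS/H) = √(2 × 18,928 × 246 / 31.9) ≈ 540.31.
Cost at Q* = (D/Q*)S + (Q*/2)H = √(2DSH) ≈ €17,235.75.
Cost at Q = 1,700: (18,928/1,700)×246 + (1,700/2)×31.9 = €2,738.99 + €27,115.00 = €29,853.99.
Excess = €29,853.99 − €17,235.75 = €12,618.24.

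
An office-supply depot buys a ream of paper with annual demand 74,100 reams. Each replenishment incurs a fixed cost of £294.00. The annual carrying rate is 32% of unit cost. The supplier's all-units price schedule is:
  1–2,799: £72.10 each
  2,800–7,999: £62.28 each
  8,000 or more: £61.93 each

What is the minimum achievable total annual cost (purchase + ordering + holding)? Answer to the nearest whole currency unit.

TC* ≈ £4,650,630

Holding cost per unit per year at price C is H = 0.32·C.
For each price level, check whether its EOQ is feasible; otherwise the best quantity at that price is the breakpoint.
EOQ at £72.10 = 1374.2 (feasible in tier 1): TC = 74,100×£72.10 + (74,100/1374.2)×294 + (1374.2/2)×0.32×£72.10 = £5,374,315.92.
EOQ at £62.28 = 1478.6 < 2800, so use break Q=2800: TC = 74,100×£62.28 + (74,100/2800.0)×294 + (2800.0/2)×0.32×£62.28 = £4,650,629.94.
EOQ at £61.93 = 1482.8 < 8000, so use break Q=8000: TC = 74,100×£61.93 + (74,100/8000.0)×294 + (8000.0/2)×0.32×£61.93 = £4,671,006.58.
Lowest total cost among the candidates is at Q = 2800.0.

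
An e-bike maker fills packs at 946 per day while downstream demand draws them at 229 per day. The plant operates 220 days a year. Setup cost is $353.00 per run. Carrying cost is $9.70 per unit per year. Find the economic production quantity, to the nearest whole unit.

Q* ≈ 2,200 packs

Annual demand D = 229 × 220 = 50,380.
Production build-up factor (1 − d/p) = 1 − 229/946 = 0.7579.
Q* = √(2DS / (H(1 − d/p))) = √(2 × 50,380 × 353 / (9.7 × 0.7579)).
= √(35,568,280 / 7.3519) ≈ 2199.538.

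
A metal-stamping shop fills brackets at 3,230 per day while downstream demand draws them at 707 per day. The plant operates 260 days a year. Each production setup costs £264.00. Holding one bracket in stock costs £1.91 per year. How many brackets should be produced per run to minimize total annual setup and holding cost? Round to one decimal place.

Q* ≈ 8,065.6 brackets

Annual demand D = 707 × 260 = 183,820.
Production build-up factor (1 − d/p) = 1 − 707/3,230 = 0.7811.
Q* = √(2DS / (H(1 − d/p))) = √(2 × 183,820 × 264 / (1.91 × 0.7811)).
= √(97,056,960 / 1.4919) ≈ 8065.649.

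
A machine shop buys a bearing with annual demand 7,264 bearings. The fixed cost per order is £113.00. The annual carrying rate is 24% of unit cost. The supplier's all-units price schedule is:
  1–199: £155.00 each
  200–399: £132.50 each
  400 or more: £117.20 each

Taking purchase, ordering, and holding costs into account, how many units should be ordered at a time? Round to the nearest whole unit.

Q* ≈ 400 bearings

Holding cost per unit per year at price C is H = 0.24·C.
For each price level, check whether its EOQ is feasible; otherwise the best quantity at that price is the breakpoint.
Tier 1 (£155.00): EOQ = 210.1 exceeds tier's upper bound 199, so this tier is dominated.
EOQ at £132.50 = 227.2 (feasible in tier 2): TC = 7,264×£132.50 + (7,264/227.2)×113 + (227.2/2)×0.24×£132.50 = £969,705.30.
EOQ at £117.20 = 241.6 < 400, so use break Q=400: TC = 7,264×£117.20 + (7,264/400.0)×113 + (400.0/2)×0.24×£117.20 = £859,018.48.
Lowest total cost is £859,018.48 at Q = 400.0.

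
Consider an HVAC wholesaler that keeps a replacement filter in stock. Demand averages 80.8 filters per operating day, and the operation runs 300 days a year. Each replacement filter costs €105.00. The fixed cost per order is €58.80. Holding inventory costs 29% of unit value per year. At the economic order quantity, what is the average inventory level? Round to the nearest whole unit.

Annual demand D = 80.8 × 300 = 24,240.
Holding cost H = 0.29 × €105.00 = €30.4500 per unit per year.
EOQ = √(2DS/H) = √(2 × 24,240 × 58.8 / 30.45) ≈ 305.97.
Average inventory = Q*/2 ≈ 305.97 / 2 = 152.984.

Average inventory ≈ 153 filters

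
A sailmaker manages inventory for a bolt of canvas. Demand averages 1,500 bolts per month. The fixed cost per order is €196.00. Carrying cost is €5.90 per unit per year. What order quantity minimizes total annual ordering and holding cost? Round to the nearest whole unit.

Annual demand D = 1,500 × 12 = 18,000.
EOQ = √(2DS / H) = √(2 × 18,000 × 196 / 5.9).
= √(7,056,000 / 5.9) = √1,195,932.2034 ≈ 1093.587.

Q* ≈ 1,094 bolts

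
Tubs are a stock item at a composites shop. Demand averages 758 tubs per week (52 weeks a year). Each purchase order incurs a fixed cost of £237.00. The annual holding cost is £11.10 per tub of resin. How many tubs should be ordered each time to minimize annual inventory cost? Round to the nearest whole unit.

Q* ≈ 1,297 tubs

Annual demand D = 758 × 52 = 39,416.
EOQ = √(2DS / H) = √(2 × 39,416 × 237 / 11.1).
= √(18,683,184 / 11.1) = √1,683,169.7297 ≈ 1297.370.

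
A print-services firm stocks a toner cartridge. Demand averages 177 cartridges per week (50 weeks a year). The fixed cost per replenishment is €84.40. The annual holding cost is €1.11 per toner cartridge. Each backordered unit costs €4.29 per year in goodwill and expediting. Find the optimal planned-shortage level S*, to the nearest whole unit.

S* ≈ 268 cartridges

Annual demand D = 177 × 50 = 8,850.
With planned backorders, Q* = √(2DS/H) · √((H+B)/B).
√(2DS/H) = √(2 × 8,850 × 84.4 / 1.11) = 1160.103.
√((H+B)/B) = √((1.11+4.29)/4.29) = 1.1219.
Q* ≈ 1301.561.
S* = Q* · H/(H+B) = 1301.561 × 1.11/5.4 ≈ 267.543.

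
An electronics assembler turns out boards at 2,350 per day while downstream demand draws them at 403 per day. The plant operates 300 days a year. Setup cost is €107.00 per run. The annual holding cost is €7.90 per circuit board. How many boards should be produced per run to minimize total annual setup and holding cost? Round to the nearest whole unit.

Annual demand D = 403 × 300 = 120,900.
Production build-up factor (1 − d/p) = 1 − 403/2,350 = 0.8285.
Q* = √(2DS / (H(1 − d/p))) = √(2 × 120,900 × 107 / (7.9 × 0.8285)).
= √(25,872,600 / 6.5452) ≈ 1988.188.

Q* ≈ 1,988 boards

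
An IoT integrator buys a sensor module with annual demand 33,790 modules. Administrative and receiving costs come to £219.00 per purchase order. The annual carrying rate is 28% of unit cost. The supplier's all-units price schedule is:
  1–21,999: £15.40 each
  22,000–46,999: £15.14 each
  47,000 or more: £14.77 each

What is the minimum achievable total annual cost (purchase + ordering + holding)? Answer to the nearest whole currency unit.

TC* ≈ £528,355

Holding cost per unit per year at price C is H = 0.28·C.
Candidates are each tier's EOQ (if it falls in that tier) and each price-break quantity.
EOQ at £15.40 = 1852.6 (feasible in tier 1): TC = 33,790×£15.40 + (33,790/1852.6)×219 + (1852.6/2)×0.28×£15.40 = £528,354.60.
EOQ at £15.14 = 1868.5 < 22000, so use break Q=22000: TC = 33,790×£15.14 + (33,790/22000.0)×219 + (22000.0/2)×0.28×£15.14 = £558,548.16.
EOQ at £14.77 = 1891.7 < 47000, so use break Q=47000: TC = 33,790×£14.77 + (33,790/47000.0)×219 + (47000.0/2)×0.28×£14.77 = £596,422.35.
Lowest total cost among the candidates is at Q = 1852.6.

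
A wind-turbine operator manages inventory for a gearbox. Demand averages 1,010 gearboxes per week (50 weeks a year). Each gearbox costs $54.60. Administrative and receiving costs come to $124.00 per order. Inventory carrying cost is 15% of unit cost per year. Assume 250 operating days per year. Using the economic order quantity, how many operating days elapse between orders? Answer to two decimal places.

Annual demand D = 1,010 × 50 = 50,500.
Holding cost H = 0.15 × $54.60 = $8.1900 per unit per year.
Q* = √(2DS/H) = √(2 × 50,500 × 124 / 8.19) ≈ 1236.60.
Cycle time = Q*/D × 250 = 1236.60 / 50,500 × 250 ≈ 6.122 days.

T ≈ 6.12 days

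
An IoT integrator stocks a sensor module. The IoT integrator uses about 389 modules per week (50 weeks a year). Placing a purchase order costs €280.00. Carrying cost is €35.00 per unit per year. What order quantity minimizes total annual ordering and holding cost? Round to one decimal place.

Annual demand D = 389 × 50 = 19,450.
EOQ = √(2DS / H) = √(2 × 19,450 × 280 / 35).
= √(10,892,000 / 35) = √311,200 ≈ 557.853.

Q* ≈ 557.9 modules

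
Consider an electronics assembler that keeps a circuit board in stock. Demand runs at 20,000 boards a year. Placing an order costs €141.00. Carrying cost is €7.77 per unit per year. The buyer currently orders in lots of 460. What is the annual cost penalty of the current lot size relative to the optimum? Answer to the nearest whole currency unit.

Extra cost ≈ €1,298 per year

EOQ = √(2DS/H) = √(2 × 20,000 × 141 / 7.77) ≈ 851.98.
Cost at Q* = (D/Q*)S + (Q*/2)H = √(2DSH) ≈ €6,619.88.
Cost at Q = 460: (20,000/460)×141 + (460/2)×7.77 = €6,130.43 + €1,787.10 = €7,917.53.
Excess = €7,917.53 − €6,619.88 = €1,297.66.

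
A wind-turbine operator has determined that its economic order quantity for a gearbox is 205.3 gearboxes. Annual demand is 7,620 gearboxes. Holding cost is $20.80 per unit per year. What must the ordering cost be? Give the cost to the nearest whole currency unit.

The basic EOQ model gives Q* = √(2DS/H); rearrange for the unknown.
From Q* = √(2DS/H): S = Q*²H / (2D) = 205.3² × 20.8 / (2 × 7,620) = 57.5250.

S ≈ $58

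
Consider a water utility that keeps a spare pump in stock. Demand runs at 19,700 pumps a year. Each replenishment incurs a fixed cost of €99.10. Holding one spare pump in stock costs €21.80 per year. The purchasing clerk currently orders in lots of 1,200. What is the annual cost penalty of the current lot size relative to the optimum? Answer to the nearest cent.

Extra cost ≈ €5,480.90 per year

EOQ = √(2DS/H) = √(2 × 19,700 × 99.1 / 21.8) ≈ 423.21.
Cost at Q* = (D/Q*)S + (Q*/2)H = √(2DSH) ≈ €9,225.99.
Cost at Q = 1,200: (19,700/1,200)×99.1 + (1,200/2)×21.8 = €1,626.89 + €13,080.00 = €14,706.89.
Excess = €14,706.89 − €9,225.99 = €5,480.90.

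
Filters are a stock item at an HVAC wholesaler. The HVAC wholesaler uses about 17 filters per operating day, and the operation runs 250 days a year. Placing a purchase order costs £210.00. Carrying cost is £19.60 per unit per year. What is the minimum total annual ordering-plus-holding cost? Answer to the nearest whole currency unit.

TC* ≈ £5,915

Annual demand D = 17 × 250 = 4,250.
Q* = √(2DS/H) = √(2 × 4,250 × 210 / 19.6) ≈ 301.78.
At Q*, ordering cost (D/Q*)S equals holding cost (Q*/2)H, each = √(DSH/2).
Minimum total = √(2DSH) = √(2 × 4,250 × 210 × 19.6) ≈ 5914.896.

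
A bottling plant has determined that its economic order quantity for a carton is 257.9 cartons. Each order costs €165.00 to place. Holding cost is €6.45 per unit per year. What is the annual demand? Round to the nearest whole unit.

D ≈ 1,300 cartons per year

The basic EOQ model gives Q* = √(2DS/H); rearrange for the unknown.
From Q* = √(2DS/H): D = Q*²H / (2S) = 257.9² × 6.45 / (2 × 165) = 1300.015.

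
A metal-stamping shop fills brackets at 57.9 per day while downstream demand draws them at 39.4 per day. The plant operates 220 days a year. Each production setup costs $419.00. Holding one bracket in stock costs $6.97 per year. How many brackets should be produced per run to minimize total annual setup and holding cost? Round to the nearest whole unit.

Q* ≈ 1,806 brackets

Annual demand D = 39.4 × 220 = 8,668.
Production build-up factor (1 − d/p) = 1 − 39.4/57.9 = 0.3195.
Q* = √(2DS / (H(1 − d/p))) = √(2 × 8,668 × 419 / (6.97 × 0.3195)).
= √(7,263,784 / 2.227) ≈ 1806.003.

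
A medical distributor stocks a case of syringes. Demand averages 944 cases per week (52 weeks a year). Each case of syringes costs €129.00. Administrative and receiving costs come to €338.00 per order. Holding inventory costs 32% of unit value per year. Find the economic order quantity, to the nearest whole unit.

Annual demand D = 944 × 52 = 49,088.
Holding cost H = 0.32 × €129.00 = €41.2800 per unit per year.
EOQ = √(2DS / H) = √(2 × 49,088 × 338 / 41.28).
= √(33,183,488 / 41.28) = √803,863.5659 ≈ 896.584.

Q* ≈ 897 cases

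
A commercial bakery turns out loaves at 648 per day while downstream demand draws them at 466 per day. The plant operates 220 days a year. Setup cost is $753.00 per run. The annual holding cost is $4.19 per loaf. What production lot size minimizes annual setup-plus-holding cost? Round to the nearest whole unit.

Q* ≈ 11,454 loaves

Annual demand D = 466 × 220 = 102,520.
Production build-up factor (1 − d/p) = 1 − 466/648 = 0.2809.
Q* = √(2DS / (H(1 − d/p))) = √(2 × 102,520 × 753 / (4.19 × 0.2809)).
= √(154,395,120 / 1.1768) ≈ 11454.116.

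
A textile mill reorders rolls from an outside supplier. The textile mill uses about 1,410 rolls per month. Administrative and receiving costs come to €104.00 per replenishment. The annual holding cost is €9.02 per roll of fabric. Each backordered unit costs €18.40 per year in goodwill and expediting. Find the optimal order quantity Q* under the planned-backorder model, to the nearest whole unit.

Annual demand D = 1,410 × 12 = 16,920.
With planned backorders, Q* = √(2DS/H) · √((H+B)/B).
√(2DS/H) = √(2 × 16,920 × 104 / 9.02) = 624.638.
√((H+B)/B) = √((9.02+18.4)/18.4) = 1.2207.
Q* ≈ 762.524.

Q* ≈ 763 rolls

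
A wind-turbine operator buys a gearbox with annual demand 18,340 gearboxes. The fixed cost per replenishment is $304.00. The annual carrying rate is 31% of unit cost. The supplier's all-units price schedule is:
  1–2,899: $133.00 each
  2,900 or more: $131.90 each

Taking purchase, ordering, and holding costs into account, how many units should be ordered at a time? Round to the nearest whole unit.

Holding cost per unit per year at price C is H = 0.31·C.
For each price level, check whether its EOQ is feasible; otherwise the best quantity at that price is the breakpoint.
EOQ at $133.00 = 520.0 (feasible in tier 1): TC = 18,340×$133.00 + (18,340/520.0)×304 + (520.0/2)×0.31×$133.00 = $2,460,661.65.
EOQ at $131.90 = 522.2 < 2900, so use break Q=2900: TC = 18,340×$131.90 + (18,340/2900.0)×304 + (2900.0/2)×0.31×$131.90 = $2,480,257.59.
Lowest total cost is $2,460,661.65 at Q = 520.0.

Q* ≈ 520 gearboxes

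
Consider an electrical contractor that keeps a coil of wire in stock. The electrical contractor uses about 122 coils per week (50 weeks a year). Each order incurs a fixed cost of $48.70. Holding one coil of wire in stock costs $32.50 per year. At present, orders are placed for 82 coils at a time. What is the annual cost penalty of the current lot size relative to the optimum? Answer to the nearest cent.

Annual demand D = 122 × 50 = 6,100.
EOQ = √(2DS/H) = √(2 × 6,100 × 48.7 / 32.5) ≈ 135.21.
Cost at Q* = (D/Q*)S + (Q*/2)H = √(2DSH) ≈ $4,394.26.
Cost at Q = 82: (6,100/82)×48.7 + (82/2)×32.5 = $3,622.80 + $1,332.50 = $4,955.30.
Excess = $4,955.30 − $4,394.26 = $561.04.

Extra cost ≈ $561.04 per year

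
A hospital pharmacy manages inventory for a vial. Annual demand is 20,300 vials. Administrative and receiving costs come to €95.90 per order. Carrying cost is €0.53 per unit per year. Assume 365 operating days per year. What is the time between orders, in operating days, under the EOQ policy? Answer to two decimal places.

Q* = √(2DS/H) = √(2 × 20,300 × 95.9 / 0.53) ≈ 2710.41.
Cycle time = Q*/D × 365 = 2710.41 / 20,300 × 365 ≈ 48.734 days.

T ≈ 48.73 days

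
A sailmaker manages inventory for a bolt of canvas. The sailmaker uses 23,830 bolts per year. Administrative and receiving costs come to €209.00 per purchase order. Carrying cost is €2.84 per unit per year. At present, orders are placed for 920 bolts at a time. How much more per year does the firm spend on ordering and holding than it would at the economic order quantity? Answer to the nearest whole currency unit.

EOQ = √(2DS/H) = √(2 × 23,830 × 209 / 2.84) ≈ 1872.80.
Cost at Q* = (D/Q*)S + (Q*/2)H = √(2DSH) ≈ €5,318.75.
Cost at Q = 920: (23,830/920)×209 + (920/2)×2.84 = €5,413.55 + €1,306.40 = €6,719.95.
Excess = €6,719.95 − €5,318.75 = €1,401.21.

Extra cost ≈ €1,401 per year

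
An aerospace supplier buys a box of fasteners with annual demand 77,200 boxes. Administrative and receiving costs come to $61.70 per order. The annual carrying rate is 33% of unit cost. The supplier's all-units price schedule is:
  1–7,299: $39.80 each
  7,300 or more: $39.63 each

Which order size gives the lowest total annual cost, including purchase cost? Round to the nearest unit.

Holding cost per unit per year at price C is H = 0.33·C.
Candidates are each tier's EOQ (if it falls in that tier) and each price-break quantity.
EOQ at $39.80 = 851.7 (feasible in tier 1): TC = 77,200×$39.80 + (77,200/851.7)×61.7 + (851.7/2)×0.33×$39.80 = $3,083,745.74.
EOQ at $39.63 = 853.5 < 7300, so use break Q=7300: TC = 77,200×$39.63 + (77,200/7300.0)×61.7 + (7300.0/2)×0.33×$39.63 = $3,107,822.83.
Lowest total cost is $3,083,745.74 at Q = 851.7.

Q* ≈ 852 boxes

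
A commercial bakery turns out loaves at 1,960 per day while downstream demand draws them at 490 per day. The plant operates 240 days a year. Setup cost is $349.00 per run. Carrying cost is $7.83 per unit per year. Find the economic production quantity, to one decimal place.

Q* ≈ 3,738.7 loaves

Annual demand D = 490 × 240 = 117,600.
Production build-up factor (1 − d/p) = 1 − 490/1,960 = 0.7500.
Q* = √(2DS / (H(1 − d/p))) = √(2 × 117,600 × 349 / (7.83 × 0.7500)).
= √(82,084,800 / 5.8725) ≈ 3738.693.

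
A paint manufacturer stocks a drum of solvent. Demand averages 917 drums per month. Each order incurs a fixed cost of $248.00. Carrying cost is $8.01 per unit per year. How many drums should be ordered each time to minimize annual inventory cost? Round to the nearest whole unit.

Annual demand D = 917 × 12 = 11,004.
EOQ = √(2DS / H) = √(2 × 11,004 × 248 / 8.01).
= √(5,457,984 / 8.01) = √681,396.2547 ≈ 825.467.

Q* ≈ 825 drums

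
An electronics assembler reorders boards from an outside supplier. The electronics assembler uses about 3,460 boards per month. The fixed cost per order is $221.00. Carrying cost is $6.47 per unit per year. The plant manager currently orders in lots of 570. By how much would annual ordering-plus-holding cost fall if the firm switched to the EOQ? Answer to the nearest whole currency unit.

Annual demand D = 3,460 × 12 = 41,520.
EOQ = √(2DS/H) = √(2 × 41,520 × 221 / 6.47) ≈ 1684.18.
Cost at Q* = (D/Q*)S + (Q*/2)H = √(2DSH) ≈ $10,896.62.
Cost at Q = 570: (41,520/570)×221 + (570/2)×6.47 = $16,098.11 + $1,843.95 = $17,942.06.
Excess = $17,942.06 − $10,896.62 = $7,045.43.

Extra cost ≈ $7,045 per year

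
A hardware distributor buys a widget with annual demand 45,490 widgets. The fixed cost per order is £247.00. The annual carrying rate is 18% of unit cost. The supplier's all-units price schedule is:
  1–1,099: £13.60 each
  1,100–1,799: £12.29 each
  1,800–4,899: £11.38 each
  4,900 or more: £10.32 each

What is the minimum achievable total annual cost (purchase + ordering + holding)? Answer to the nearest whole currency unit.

Holding cost per unit per year at price C is H = 0.18·C.
For each price level, check whether its EOQ is feasible; otherwise the best quantity at that price is the breakpoint.
Tier 1 (£13.60): EOQ = 3029.8 exceeds tier's upper bound 1099, so this tier is dominated.
Tier 2 (£12.29): EOQ = 3187.2 exceeds tier's upper bound 1799, so this tier is dominated.
EOQ at £11.38 = 3312.2 (feasible in tier 3): TC = 45,490×£11.38 + (45,490/3312.2)×247 + (3312.2/2)×0.18×£11.38 = £524,460.87.
EOQ at £10.32 = 3478.1 < 4900, so use break Q=4900: TC = 45,490×£10.32 + (45,490/4900.0)×247 + (4900.0/2)×0.18×£10.32 = £476,300.99.
Lowest total cost among the candidates is at Q = 4900.0.

TC* ≈ £476,301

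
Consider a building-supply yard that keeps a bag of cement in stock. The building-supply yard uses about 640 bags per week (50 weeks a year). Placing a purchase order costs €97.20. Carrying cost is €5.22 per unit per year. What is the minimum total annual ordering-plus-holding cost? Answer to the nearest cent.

TC* ≈ €5,698.47

Annual demand D = 640 × 50 = 32,000.
EOQ = √(2DS/H) = √(2 × 32,000 × 97.2 / 5.22) ≈ 1091.66.
At the optimum the two cost components are equal, so total cost = 2·(Q*/2)H = Q*·H.
Minimum total = √(2DSH) = √(2 × 32,000 × 97.2 × 5.22) ≈ 5698.471.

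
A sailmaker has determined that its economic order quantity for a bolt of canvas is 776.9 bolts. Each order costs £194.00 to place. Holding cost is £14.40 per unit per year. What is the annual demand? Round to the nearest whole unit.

Squaring Q* = √(2DS/H) gives Q*² = 2DS/H.
From Q* = √(2DS/H): D = Q*²H / (2S) = 776.9² × 14.4 / (2 × 194) = 22400.670.

D ≈ 22,401 bolts per year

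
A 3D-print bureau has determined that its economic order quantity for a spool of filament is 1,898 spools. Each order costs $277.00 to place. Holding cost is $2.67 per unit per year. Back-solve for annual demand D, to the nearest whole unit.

The basic EOQ model gives Q* = √(2DS/H); rearrange for the unknown.
From Q* = √(2DS/H): D = Q*²H / (2S) = 1,898² × 2.67 / (2 × 277) = 17361.767.

D ≈ 17,362 spools per year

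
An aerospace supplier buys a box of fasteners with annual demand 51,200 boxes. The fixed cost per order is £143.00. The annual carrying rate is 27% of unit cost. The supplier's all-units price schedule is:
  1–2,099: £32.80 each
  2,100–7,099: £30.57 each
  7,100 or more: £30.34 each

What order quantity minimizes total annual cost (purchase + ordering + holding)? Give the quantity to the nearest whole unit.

Holding cost per unit per year at price C is H = 0.27·C.
For each price level, check whether its EOQ is feasible; otherwise the best quantity at that price is the breakpoint.
EOQ at £32.80 = 1285.9 (feasible in tier 1): TC = 51,200×£32.80 + (51,200/1285.9)×143 + (1285.9/2)×0.27×£32.80 = £1,690,747.72.
EOQ at £30.57 = 1332.0 < 2100, so use break Q=2100: TC = 51,200×£30.57 + (51,200/2100.0)×143 + (2100.0/2)×0.27×£30.57 = £1,577,337.07.
EOQ at £30.34 = 1337.0 < 7100, so use break Q=7100: TC = 51,200×£30.34 + (51,200/7100.0)×143 + (7100.0/2)×0.27×£30.34 = £1,583,520.10.
Lowest total cost is £1,577,337.07 at Q = 2100.0.

Q* ≈ 2,100 boxes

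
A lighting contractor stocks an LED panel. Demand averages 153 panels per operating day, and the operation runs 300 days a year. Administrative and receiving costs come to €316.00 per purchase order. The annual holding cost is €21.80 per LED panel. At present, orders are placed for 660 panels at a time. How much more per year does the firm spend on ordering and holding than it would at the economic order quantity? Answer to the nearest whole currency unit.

Annual demand D = 153 × 300 = 45,900.
EOQ = √(2DS/H) = √(2 × 45,900 × 316 / 21.8) ≈ 1153.55.
Cost at Q* = (D/Q*)S + (Q*/2)H = √(2DSH) ≈ €25,147.40.
Cost at Q = 660: (45,900/660)×316 + (660/2)×21.8 = €21,976.36 + €7,194.00 = €29,170.36.
Excess = €29,170.36 − €25,147.40 = €4,022.96.

Extra cost ≈ €4,023 per year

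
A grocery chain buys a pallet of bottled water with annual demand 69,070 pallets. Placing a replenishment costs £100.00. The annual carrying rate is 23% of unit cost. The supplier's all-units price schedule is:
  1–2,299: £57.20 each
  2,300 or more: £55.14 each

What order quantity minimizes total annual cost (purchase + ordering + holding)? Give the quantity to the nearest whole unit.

Q* ≈ 2,300 pallets

Holding cost per unit per year at price C is H = 0.23·C.
Candidates are each tier's EOQ (if it falls in that tier) and each price-break quantity.
EOQ at £57.20 = 1024.7 (feasible in tier 1): TC = 69,070×£57.20 + (69,070/1024.7)×100 + (1024.7/2)×0.23×£57.20 = £3,964,284.99.
EOQ at £55.14 = 1043.7 < 2300, so use break Q=2300: TC = 69,070×£55.14 + (69,070/2300.0)×100 + (2300.0/2)×0.23×£55.14 = £3,826,107.37.
Lowest total cost is £3,826,107.37 at Q = 2300.0.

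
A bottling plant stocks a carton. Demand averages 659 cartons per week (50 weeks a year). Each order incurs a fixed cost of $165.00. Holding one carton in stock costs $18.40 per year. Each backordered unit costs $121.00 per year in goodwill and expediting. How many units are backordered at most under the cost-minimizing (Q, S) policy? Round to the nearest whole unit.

S* ≈ 109 cartons

Annual demand D = 659 × 50 = 32,950.
With planned backorders, Q* = √(2DS/H) · √((H+B)/B).
√(2DS/H) = √(2 × 32,950 × 165 / 18.4) = 768.733.
√((H+B)/B) = √((18.4+121)/121) = 1.0733.
Q* ≈ 825.115.
S* = Q* · H/(H+B) = 825.115 × 18.4/139.4 ≈ 108.910.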